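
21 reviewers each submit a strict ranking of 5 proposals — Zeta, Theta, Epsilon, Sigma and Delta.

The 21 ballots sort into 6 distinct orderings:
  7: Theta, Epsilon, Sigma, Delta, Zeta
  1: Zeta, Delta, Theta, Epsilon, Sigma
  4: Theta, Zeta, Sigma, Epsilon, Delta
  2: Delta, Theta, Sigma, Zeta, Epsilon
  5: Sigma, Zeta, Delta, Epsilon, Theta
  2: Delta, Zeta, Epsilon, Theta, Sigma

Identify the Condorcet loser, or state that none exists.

none

Head-to-head results (21 reviewers):
Zeta vs Theta: Theta wins 13–8.
Zeta vs Epsilon: Zeta wins 14–7.
Zeta–Sigma: Sigma 14–7.
Zeta vs Delta: Delta wins 11–10.
Theta vs Epsilon: Theta preferred on 7+1+4+2 = 14 ballots; Theta wins 14–7.
Theta vs Sigma: Theta wins 16–5.
Theta vs Delta: Theta wins 11–10.
Epsilon vs Sigma: Sigma, 11–10.
Epsilon vs Delta: 7+4 = 11 for Epsilon, 10 for Delta — Epsilon by 11–10.
Sigma vs Delta: 7+4+5 = 16 for Sigma, 5 for Delta — Sigma by 16–5.
Each project has at least one pairwise win (Zeta beats Epsilon; Theta beats Zeta; Epsilon beats Delta; Sigma beats Zeta; Delta beats Zeta) — no Condorcet loser.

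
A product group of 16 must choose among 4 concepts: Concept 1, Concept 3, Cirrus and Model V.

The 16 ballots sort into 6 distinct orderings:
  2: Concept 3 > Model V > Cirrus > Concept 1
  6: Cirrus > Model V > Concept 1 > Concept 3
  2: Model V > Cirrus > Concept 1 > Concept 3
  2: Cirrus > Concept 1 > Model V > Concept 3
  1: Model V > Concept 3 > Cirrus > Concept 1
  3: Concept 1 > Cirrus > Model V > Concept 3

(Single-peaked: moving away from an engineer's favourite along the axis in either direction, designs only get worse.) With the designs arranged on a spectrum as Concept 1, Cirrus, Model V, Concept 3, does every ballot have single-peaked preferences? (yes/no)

Axis positions: Concept 1=1, Cirrus=2, Model V=3, Concept 3=4.
Ballot type 1 (peak Concept 3 at position 4): ranking walks positions 4-3-2-1, expanding outward from the peak — single-peaked.
Ballot type 2 (peak Cirrus at position 2): ranking walks positions 2-3-1-4, expanding outward from the peak — single-peaked.
Ballot type 3 (peak Model V at position 3): ranking walks positions 3-2-1-4, expanding outward from the peak — single-peaked.
Ballot type 4 (peak Cirrus at position 2): ranking walks positions 2-1-3-4, expanding outward from the peak — single-peaked.
Ballot type 5 (peak Model V at position 3): ranking walks positions 3-4-2-1, expanding outward from the peak — single-peaked.
Ballot type 6 (peak Concept 1 at position 1): ranking walks positions 1-2-3-4, expanding outward from the peak — single-peaked.
Every ranking is single-peaked on this axis.

yes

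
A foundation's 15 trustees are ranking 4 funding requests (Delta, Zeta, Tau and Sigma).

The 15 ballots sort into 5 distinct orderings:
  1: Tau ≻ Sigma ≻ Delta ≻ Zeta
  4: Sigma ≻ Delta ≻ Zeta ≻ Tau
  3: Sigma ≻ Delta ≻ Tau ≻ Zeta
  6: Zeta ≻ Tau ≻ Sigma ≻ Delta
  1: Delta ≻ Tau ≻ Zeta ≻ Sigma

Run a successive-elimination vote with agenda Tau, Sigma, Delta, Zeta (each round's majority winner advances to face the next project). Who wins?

Round 1: Tau vs Sigma — 8–7, Tau advances.
Round 2: Tau vs Delta — 7–8, Delta advances.
Round 3: Delta vs Zeta — 9–6, Delta advances.
Delta survives the agenda.

Delta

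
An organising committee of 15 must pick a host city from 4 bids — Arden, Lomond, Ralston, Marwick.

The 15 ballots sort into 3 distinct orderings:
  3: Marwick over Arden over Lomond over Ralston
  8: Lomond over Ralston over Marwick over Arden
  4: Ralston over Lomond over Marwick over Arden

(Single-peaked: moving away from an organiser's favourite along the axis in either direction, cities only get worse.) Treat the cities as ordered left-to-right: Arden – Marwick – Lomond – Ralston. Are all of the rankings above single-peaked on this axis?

yes

Axis positions: Arden=1, Marwick=2, Lomond=3, Ralston=4.
Ballot type 1 (peak Marwick at position 2): ranking walks positions 2-1-3-4, expanding outward from the peak — single-peaked.
Ballot type 2 (peak Lomond at position 3): ranking walks positions 3-4-2-1, expanding outward from the peak — single-peaked.
Ballot type 3 (peak Ralston at position 4): ranking walks positions 4-3-2-1, expanding outward from the peak — single-peaked.
Every ranking is single-peaked on this axis.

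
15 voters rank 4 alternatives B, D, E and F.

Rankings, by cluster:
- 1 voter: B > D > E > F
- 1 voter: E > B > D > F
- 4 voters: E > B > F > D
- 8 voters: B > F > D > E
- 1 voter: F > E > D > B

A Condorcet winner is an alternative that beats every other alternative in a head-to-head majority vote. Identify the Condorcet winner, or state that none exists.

B

Head-to-head results (15 voters):
B vs D: 1+1+4+8 = 14 for B, 1 for D — B by 14–1.
B vs E: 1+8 = 9 for B, 6 for E — B by 9–6.
B vs F: 14 to 1, B.
D vs E: D preferred on 1+8 = 9 ballots; D wins 9–6.
D vs F: D preferred on 1+1 = 2 ballots; F wins 13–2.
E vs F: 1+1+4 = 6 for E, 9 for F — F by 9–6.
Only B has no losses; B is the Condorcet winner.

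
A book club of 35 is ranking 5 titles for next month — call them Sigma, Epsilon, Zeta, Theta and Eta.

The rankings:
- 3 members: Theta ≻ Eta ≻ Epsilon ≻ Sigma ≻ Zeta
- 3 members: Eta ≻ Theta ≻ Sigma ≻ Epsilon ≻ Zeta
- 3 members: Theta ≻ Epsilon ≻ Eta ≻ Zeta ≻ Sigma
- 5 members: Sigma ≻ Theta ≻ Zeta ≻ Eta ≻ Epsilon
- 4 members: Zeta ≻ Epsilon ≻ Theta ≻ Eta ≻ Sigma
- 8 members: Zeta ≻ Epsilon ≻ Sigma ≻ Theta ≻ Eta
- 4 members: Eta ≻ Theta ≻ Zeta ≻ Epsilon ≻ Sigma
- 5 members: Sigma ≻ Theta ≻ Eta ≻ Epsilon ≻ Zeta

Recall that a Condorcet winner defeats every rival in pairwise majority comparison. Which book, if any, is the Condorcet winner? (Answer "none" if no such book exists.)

Head-to-head results (35 members):
Sigma vs Epsilon: Epsilon, 22–13.
Sigma vs Zeta: Sigma preferred on 3+3+5+5 = 16 ballots; Zeta wins 19–16.
Sigma vs Theta: Sigma wins 18–17.
Sigma vs Eta: Sigma, 18–17.
Epsilon–Zeta: Zeta 21–14.
Epsilon vs Theta: Epsilon is ranked higher on 4+8 = 12 ballots, Theta on 23. Theta wins 23–12.
Epsilon vs Eta: 15 to 20, Eta.
Zeta vs Theta: 12 to 23, Theta.
Zeta–Eta: Eta 18–17.
Theta vs Eta: Theta preferred on 3+3+5+4+8+5 = 28 ballots; Theta wins 28–7.
Every book loses at least once (Sigma loses to Epsilon; Epsilon loses to Zeta; Zeta loses to Theta; Theta loses to Sigma; Eta loses to Sigma). The majority relation contains the cycle Sigma → Theta → Epsilon → Sigma, so there is no Condorcet winner.

none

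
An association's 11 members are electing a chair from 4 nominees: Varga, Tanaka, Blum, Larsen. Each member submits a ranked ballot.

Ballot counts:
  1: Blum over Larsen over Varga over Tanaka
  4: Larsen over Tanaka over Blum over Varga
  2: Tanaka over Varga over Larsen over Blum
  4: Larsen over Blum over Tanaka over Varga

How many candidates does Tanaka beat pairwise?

2

Tanaka against each rival (11 voters):
Tanaka vs Varga: Tanaka wins 10–1.
Tanaka vs Blum: Tanaka preferred on 4+2 = 6 ballots; Tanaka wins 6–5.
Tanaka vs Larsen: Larsen, 9–2.
Tanaka beats Varga, Blum; loses to Larsen — 2 pairwise wins.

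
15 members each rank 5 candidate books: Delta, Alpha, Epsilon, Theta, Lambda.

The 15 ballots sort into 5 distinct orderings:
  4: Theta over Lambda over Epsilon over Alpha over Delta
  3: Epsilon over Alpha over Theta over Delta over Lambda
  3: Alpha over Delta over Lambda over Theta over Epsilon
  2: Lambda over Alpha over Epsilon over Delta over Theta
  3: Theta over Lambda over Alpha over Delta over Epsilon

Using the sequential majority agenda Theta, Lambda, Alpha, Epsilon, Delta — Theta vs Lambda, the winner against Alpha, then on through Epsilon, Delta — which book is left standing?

Round 1: Theta vs Lambda — 10–5, Theta advances.
Round 2: Theta vs Alpha — 7–8, Alpha advances.
Round 3: Alpha vs Epsilon — 8–7, Alpha advances.
Round 4: Alpha vs Delta — 15–0, Alpha advances.
Alpha survives the agenda.

Alpha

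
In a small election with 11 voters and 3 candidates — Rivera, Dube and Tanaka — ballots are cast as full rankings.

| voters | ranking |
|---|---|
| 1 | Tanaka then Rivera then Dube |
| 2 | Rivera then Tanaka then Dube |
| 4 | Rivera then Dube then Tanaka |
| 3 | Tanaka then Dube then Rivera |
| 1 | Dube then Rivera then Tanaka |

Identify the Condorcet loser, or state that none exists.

Dube

Pairwise majorities:
Rivera vs Dube: 1+2+4 = 7 for Rivera, 4 for Dube — Rivera by 7–4.
Rivera vs Tanaka: Rivera, 7–4.
Dube–Tanaka: Tanaka 6–5.
Only Dube has no wins; Dube is the Condorcet loser.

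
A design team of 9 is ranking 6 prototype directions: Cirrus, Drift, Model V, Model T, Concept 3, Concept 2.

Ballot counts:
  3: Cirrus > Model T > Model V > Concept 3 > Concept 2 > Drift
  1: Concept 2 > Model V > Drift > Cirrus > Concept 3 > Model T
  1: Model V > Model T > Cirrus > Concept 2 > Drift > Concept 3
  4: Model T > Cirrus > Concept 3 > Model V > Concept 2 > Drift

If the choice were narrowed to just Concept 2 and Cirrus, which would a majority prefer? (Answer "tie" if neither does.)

Ballots ranking Concept 2 above Cirrus: 1.
Ballots ranking Cirrus above Concept 2: 9 − 1 = 8.
Cirrus wins the head-to-head 8–1.

Cirrus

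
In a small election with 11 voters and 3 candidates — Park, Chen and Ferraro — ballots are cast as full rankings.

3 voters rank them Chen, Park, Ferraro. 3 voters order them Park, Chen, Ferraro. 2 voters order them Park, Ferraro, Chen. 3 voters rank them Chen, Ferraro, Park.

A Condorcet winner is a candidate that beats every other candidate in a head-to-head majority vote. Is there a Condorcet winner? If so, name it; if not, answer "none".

Chen

Pairwise majorities:
Park vs Chen: 3+2 = 5 for Park, 6 for Chen — Chen by 6–5.
Park–Ferraro: Park 8–3.
Chen vs Ferraro: Chen is ranked higher on 3+3+3 = 9 ballots, Ferraro on 2. Chen wins 9–2.
Chen defeats every rival head-to-head and is the Condorcet winner.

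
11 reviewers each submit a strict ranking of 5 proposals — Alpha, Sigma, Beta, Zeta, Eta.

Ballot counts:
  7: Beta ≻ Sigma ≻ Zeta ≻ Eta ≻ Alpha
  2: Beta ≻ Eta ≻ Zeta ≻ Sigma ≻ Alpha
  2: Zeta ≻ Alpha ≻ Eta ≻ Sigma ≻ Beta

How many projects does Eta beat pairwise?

Eta against each rival (11 reviewers):
Eta vs Alpha: 7+2 = 9 for Eta, 2 for Alpha — Eta by 9–2.
Eta vs Sigma: Eta preferred on 2+2 = 4 ballots; Sigma wins 7–4.
Eta–Beta: Beta 9–2.
Eta vs Zeta: Zeta, 9–2.
Eta beats Alpha; loses to Sigma, Beta, Zeta — 1 pairwise win.

1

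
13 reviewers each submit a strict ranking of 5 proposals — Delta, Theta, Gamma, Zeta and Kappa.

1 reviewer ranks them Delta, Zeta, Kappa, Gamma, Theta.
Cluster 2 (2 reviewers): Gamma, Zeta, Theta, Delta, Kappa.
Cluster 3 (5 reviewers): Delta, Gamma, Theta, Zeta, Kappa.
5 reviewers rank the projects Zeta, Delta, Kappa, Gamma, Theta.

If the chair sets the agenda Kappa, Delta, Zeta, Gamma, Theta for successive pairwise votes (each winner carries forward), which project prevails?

Gamma

Round 1: Kappa vs Delta — 0–13, Delta advances.
Round 2: Delta vs Zeta — 6–7, Zeta advances.
Round 3: Zeta vs Gamma — 6–7, Gamma advances.
Round 4: Gamma vs Theta — 13–0, Gamma advances.
Gamma survives the agenda.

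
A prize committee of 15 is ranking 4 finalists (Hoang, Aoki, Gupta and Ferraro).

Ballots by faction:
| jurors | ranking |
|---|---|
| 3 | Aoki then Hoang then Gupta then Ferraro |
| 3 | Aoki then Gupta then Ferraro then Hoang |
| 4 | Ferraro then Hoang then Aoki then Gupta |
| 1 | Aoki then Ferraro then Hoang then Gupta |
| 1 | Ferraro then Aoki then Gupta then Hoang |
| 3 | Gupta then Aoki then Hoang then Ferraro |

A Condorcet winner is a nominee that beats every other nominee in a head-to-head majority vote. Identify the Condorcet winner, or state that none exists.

Aoki

Pairwise majorities:
Hoang vs Aoki: 4 for Hoang, 11 for Aoki — Aoki by 11–4.
Hoang vs Gupta: Hoang wins 8–7.
Hoang vs Ferraro: 3+3 = 6 for Hoang, 9 for Ferraro — Ferraro by 9–6.
Aoki vs Gupta: 3+3+4+1+1 = 12 for Aoki, 3 for Gupta — Aoki by 12–3.
Aoki vs Ferraro: Aoki wins 10–5.
Gupta vs Ferraro: Gupta, 9–6.
Only Aoki has no losses; Aoki is the Condorcet winner.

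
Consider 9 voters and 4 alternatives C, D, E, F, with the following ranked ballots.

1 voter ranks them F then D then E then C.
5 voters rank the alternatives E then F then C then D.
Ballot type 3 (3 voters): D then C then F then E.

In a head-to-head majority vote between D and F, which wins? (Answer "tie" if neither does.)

F

Ballots ranking D above F: 3.
Ballots ranking F above D: 9 − 3 = 6.
F wins the head-to-head 6–3.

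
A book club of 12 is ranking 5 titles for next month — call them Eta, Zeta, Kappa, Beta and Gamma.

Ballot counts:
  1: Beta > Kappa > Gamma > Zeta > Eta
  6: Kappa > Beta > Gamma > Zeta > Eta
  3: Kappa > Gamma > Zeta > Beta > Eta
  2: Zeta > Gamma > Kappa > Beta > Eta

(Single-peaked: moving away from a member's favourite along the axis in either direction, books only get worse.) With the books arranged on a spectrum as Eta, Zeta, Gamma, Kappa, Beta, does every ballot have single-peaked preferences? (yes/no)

yes

Axis positions: Eta=1, Zeta=2, Gamma=3, Kappa=4, Beta=5.
Cluster 1 (peak Beta at position 5): ranking walks positions 5-4-3-2-1, expanding outward from the peak — single-peaked.
Cluster 2 (peak Kappa at position 4): ranking walks positions 4-5-3-2-1, expanding outward from the peak — single-peaked.
Cluster 3 (peak Kappa at position 4): ranking walks positions 4-3-2-5-1, expanding outward from the peak — single-peaked.
Cluster 4 (peak Zeta at position 2): ranking walks positions 2-3-4-5-1, expanding outward from the peak — single-peaked.
Every ranking is single-peaked on this axis.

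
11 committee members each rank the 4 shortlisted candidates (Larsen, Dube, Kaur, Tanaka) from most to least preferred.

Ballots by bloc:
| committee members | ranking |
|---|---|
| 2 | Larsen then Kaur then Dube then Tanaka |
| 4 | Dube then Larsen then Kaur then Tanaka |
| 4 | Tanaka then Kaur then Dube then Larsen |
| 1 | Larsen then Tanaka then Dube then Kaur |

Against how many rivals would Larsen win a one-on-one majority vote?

2

Larsen against each rival (11 committee members):
Larsen vs Dube: Dube, 8–3.
Larsen vs Kaur: Larsen, 7–4.
Larsen–Tanaka: Larsen 7–4.
Larsen beats Kaur, Tanaka; loses to Dube — 2 pairwise wins.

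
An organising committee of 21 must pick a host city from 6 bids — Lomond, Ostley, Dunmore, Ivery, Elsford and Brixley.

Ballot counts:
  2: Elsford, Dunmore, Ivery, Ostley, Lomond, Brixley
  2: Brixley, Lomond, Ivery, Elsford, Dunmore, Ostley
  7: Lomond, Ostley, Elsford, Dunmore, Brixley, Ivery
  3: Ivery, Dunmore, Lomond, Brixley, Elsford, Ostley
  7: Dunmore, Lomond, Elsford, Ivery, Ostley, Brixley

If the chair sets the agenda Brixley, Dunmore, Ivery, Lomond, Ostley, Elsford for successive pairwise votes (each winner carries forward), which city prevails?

Elsford

Round 1: Brixley vs Dunmore — 2–19, Dunmore advances.
Round 2: Dunmore vs Ivery — 16–5, Dunmore advances.
Round 3: Dunmore vs Lomond — 12–9, Dunmore advances.
Round 4: Dunmore vs Ostley — 14–7, Dunmore advances.
Round 5: Dunmore vs Elsford — 10–11, Elsford advances.
The agenda winner is Elsford.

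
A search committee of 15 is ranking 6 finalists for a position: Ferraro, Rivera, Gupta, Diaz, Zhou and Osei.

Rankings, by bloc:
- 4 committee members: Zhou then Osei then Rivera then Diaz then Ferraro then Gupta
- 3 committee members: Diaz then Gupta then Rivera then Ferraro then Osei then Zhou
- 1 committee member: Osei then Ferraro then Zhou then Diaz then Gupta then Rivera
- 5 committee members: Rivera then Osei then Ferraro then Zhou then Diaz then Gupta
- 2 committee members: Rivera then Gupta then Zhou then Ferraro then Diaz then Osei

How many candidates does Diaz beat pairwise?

Diaz against each rival (15 committee members):
Diaz vs Ferraro: Ferraro, 8–7.
Diaz vs Rivera: 3+1 = 4 for Diaz, 11 for Rivera — Rivera by 11–4.
Diaz vs Gupta: Diaz is ranked higher on 4+3+1+5 = 13 ballots, Gupta on 2. Diaz wins 13–2.
Diaz vs Zhou: Zhou wins 12–3.
Diaz vs Osei: Diaz is ranked higher on 3+2 = 5 ballots, Osei on 10. Osei wins 10–5.
Diaz beats Gupta; loses to Ferraro, Rivera, Zhou, Osei — 1 pairwise win.

1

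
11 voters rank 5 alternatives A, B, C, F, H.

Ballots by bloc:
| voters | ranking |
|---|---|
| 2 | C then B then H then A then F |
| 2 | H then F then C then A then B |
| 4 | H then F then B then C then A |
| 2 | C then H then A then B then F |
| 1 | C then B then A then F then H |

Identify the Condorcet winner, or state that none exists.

H

Check each pair by majority over 11 ballots:
A vs B: 2+2 = 4 for A, 7 for B — B by 7–4.
A vs C: 0 for A, 11 for C — C by 11–0.
A vs F: 5 to 6, F.
A vs H: A preferred on 1 ballot; H wins 10–1.
B vs C: 4 to 7, C.
B vs F: 5 to 6, F.
B vs H: B is ranked higher on 2+1 = 3 ballots, H on 8. H wins 8–3.
C vs F: C preferred on 2+2+1 = 5 ballots; F wins 6–5.
C vs H: 5 to 6, H.
F vs H: F preferred on 1 ballot; H wins 10–1.
H beats each of A, B, C, F — H is the Condorcet winner.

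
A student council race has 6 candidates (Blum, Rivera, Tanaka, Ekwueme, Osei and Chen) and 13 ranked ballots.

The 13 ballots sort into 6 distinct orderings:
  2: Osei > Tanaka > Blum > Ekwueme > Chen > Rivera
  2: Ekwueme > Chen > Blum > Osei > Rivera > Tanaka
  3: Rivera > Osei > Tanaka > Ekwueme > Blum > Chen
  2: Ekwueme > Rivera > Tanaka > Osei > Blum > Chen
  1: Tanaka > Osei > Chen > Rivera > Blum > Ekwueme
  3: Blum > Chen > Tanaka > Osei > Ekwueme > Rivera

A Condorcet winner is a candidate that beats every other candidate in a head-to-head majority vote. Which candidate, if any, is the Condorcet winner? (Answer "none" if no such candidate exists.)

Osei

Check each pair by majority over 13 ballots:
Blum vs Rivera: Blum preferred on 2+2+3 = 7 ballots; Blum wins 7–6.
Blum vs Tanaka: 5 to 8, Tanaka.
Blum vs Ekwueme: Blum preferred on 2+1+3 = 6 ballots; Ekwueme wins 7–6.
Blum vs Osei: Blum preferred on 2+3 = 5 ballots; Osei wins 8–5.
Blum vs Chen: 10 to 3, Blum.
Rivera vs Tanaka: Rivera preferred on 2+3+2 = 7 ballots; Rivera wins 7–6.
Rivera vs Ekwueme: Rivera preferred on 3+1 = 4 ballots; Ekwueme wins 9–4.
Rivera vs Osei: 5 to 8, Osei.
Rivera vs Chen: 3+2 = 5 for Rivera, 8 for Chen — Chen by 8–5.
Tanaka vs Ekwueme: 2+3+1+3 = 9 for Tanaka, 4 for Ekwueme — Tanaka by 9–4.
Tanaka vs Osei: Tanaka is ranked higher on 2+1+3 = 6 ballots, Osei on 7. Osei wins 7–6.
Tanaka vs Chen: Tanaka preferred on 2+3+2+1 = 8 ballots; Tanaka wins 8–5.
Ekwueme vs Osei: Ekwueme is ranked higher on 2+2 = 4 ballots, Osei on 9. Osei wins 9–4.
Ekwueme vs Chen: Ekwueme is ranked higher on 2+2+3+2 = 9 ballots, Chen on 4. Ekwueme wins 9–4.
Osei vs Chen: 8 to 5, Osei.
Only Osei has no losses; Osei is the Condorcet winner.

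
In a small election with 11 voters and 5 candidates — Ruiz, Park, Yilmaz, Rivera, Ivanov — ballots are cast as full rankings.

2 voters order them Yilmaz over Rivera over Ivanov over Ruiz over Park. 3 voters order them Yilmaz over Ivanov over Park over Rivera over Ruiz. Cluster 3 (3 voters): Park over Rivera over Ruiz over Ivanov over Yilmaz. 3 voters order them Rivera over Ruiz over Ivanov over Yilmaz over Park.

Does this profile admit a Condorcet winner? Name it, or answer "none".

none

Head-to-head results (11 voters):
Ruiz vs Park: 2+3 = 5 for Ruiz, 6 for Park — Park by 6–5.
Ruiz vs Yilmaz: 3+3 = 6 for Ruiz, 5 for Yilmaz — Ruiz by 6–5.
Ruiz vs Rivera: 0 to 11, Rivera.
Ruiz vs Ivanov: 6 to 5, Ruiz.
Park vs Yilmaz: 3 for Park, 8 for Yilmaz — Yilmaz by 8–3.
Park vs Rivera: 6 to 5, Park.
Park vs Ivanov: 3 for Park, 8 for Ivanov — Ivanov by 8–3.
Yilmaz vs Rivera: 5 to 6, Rivera.
Yilmaz vs Ivanov: Yilmaz preferred on 2+3 = 5 ballots; Ivanov wins 6–5.
Rivera vs Ivanov: Rivera is ranked higher on 2+3+3 = 8 ballots, Ivanov on 3. Rivera wins 8–3.
Each candidate drops at least one matchup (Ruiz loses to Park; Park loses to Yilmaz; Yilmaz loses to Ruiz; Rivera loses to Park; Ivanov loses to Ruiz); the cycle Ruiz beats Yilmaz beats Park beats Ruiz rules out a Condorcet winner.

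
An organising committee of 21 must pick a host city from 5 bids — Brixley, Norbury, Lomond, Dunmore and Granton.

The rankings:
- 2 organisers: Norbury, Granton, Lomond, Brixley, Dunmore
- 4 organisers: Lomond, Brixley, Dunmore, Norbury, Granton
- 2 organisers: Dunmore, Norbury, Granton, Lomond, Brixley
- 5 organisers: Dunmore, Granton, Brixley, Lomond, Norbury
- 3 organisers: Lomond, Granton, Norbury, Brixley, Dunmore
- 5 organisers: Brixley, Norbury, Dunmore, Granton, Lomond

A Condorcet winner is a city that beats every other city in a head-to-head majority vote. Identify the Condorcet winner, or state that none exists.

Head-to-head results (21 organisers):
Brixley vs Norbury: Brixley wins 14–7.
Brixley vs Lomond: 10 to 11, Lomond.
Brixley vs Dunmore: Brixley, 14–7.
Brixley vs Granton: Brixley preferred on 4+5 = 9 ballots; Granton wins 12–9.
Norbury vs Lomond: 9 to 12, Lomond.
Norbury vs Dunmore: 2+3+5 = 10 for Norbury, 11 for Dunmore — Dunmore by 11–10.
Norbury vs Granton: 13 to 8, Norbury.
Lomond vs Dunmore: Dunmore wins 12–9.
Lomond vs Granton: Granton, 14–7.
Dunmore vs Granton: Dunmore preferred on 4+2+5+5 = 16 ballots; Dunmore wins 16–5.
No city is unbeaten: Brixley loses to Lomond; Norbury loses to Brixley; Lomond loses to Dunmore; Dunmore loses to Brixley; Granton loses to Norbury. In particular Brixley → Norbury → Granton → Brixley is a majority cycle — no Condorcet winner exists.

none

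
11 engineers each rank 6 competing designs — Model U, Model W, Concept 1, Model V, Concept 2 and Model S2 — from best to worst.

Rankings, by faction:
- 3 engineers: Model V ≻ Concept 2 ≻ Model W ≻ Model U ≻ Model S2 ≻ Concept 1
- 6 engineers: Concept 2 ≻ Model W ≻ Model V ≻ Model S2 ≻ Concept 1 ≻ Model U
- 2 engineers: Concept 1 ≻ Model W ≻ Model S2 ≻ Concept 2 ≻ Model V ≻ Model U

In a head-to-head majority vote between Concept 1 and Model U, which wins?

Ballots ranking Concept 1 above Model U: 6 + 2 = 8.
Ballots ranking Model U above Concept 1: 11 − 8 = 3.
Concept 1 wins the head-to-head 8–3.

Concept 1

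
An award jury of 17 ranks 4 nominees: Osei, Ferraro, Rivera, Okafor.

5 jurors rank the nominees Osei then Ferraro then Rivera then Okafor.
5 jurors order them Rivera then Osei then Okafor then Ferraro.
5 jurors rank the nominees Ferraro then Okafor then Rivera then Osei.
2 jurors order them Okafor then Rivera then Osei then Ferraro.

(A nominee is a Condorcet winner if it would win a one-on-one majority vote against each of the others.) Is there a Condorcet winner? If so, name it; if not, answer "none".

Pairwise majorities:
Osei vs Ferraro: Osei, 12–5.
Osei vs Rivera: Rivera wins 12–5.
Osei–Okafor: Osei 10–7.
Ferraro vs Rivera: Ferraro, 10–7.
Ferraro vs Okafor: Ferraro, 10–7.
Rivera vs Okafor: Rivera, 10–7.
No nominee is unbeaten: Osei loses to Rivera; Ferraro loses to Osei; Rivera loses to Ferraro; Okafor loses to Osei. In particular Osei beats Ferraro beats Rivera beats Osei is a majority cycle — no Condorcet winner exists.

none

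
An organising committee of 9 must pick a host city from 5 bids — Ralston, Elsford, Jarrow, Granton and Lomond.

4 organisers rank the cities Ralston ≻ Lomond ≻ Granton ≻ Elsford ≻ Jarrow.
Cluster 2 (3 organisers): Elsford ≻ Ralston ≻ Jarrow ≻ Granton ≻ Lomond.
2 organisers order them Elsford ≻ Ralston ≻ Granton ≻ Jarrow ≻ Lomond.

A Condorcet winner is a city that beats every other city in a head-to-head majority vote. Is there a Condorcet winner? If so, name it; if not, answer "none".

Elsford

Pairwise majorities:
Ralston vs Elsford: 4 to 5, Elsford.
Ralston vs Jarrow: 9 to 0, Ralston.
Ralston vs Granton: Ralston preferred on 4+3+2 = 9 ballots; Ralston wins 9–0.
Ralston vs Lomond: 9 to 0, Ralston.
Elsford vs Jarrow: 9 to 0, Elsford.
Elsford vs Granton: 3+2 = 5 for Elsford, 4 for Granton — Elsford by 5–4.
Elsford vs Lomond: Elsford is ranked higher on 3+2 = 5 ballots, Lomond on 4. Elsford wins 5–4.
Jarrow vs Granton: Jarrow is ranked higher on 3 ballots, Granton on 6. Granton wins 6–3.
Jarrow vs Lomond: Jarrow preferred on 3+2 = 5 ballots; Jarrow wins 5–4.
Granton vs Lomond: Granton preferred on 3+2 = 5 ballots; Granton wins 5–4.
Elsford wins every pairwise contest, so Elsford is the Condorcet winner.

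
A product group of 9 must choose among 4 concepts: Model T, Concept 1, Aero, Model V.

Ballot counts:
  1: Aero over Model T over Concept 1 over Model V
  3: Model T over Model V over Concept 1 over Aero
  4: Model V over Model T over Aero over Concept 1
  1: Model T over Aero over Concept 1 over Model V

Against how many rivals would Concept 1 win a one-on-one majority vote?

0

Concept 1 against each rival (9 engineers):
Concept 1 vs Model T: 0 to 9, Model T.
Concept 1 vs Aero: Aero wins 6–3.
Concept 1 vs Model V: Concept 1 is ranked higher on 1+1 = 2 ballots, Model V on 7. Model V wins 7–2.
Concept 1 beats no one; loses to Model T, Aero, Model V — 0 pairwise wins.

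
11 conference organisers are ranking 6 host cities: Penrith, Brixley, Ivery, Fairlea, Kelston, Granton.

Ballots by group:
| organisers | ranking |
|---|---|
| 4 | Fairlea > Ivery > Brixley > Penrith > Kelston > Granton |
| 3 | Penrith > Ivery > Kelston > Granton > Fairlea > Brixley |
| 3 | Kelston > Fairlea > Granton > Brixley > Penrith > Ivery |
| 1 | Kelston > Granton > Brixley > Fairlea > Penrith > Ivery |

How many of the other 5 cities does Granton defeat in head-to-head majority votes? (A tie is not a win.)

1

Granton against each rival (11 organisers):
Granton vs Penrith: Granton preferred on 3+1 = 4 ballots; Penrith wins 7–4.
Granton–Brixley: Granton 7–4.
Granton vs Ivery: Granton is ranked higher on 3+1 = 4 ballots, Ivery on 7. Ivery wins 7–4.
Granton–Fairlea: Fairlea 7–4.
Granton vs Kelston: 0 for Granton, 11 for Kelston — Kelston by 11–0.
Granton beats Brixley; loses to Penrith, Ivery, Fairlea, Kelston — 1 pairwise win.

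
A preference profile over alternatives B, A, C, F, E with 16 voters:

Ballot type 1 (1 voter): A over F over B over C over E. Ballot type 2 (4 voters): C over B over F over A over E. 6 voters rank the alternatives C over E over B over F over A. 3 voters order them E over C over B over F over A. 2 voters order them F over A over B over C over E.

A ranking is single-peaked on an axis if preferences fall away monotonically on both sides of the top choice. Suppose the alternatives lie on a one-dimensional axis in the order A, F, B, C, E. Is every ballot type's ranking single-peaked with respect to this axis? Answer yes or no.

Axis positions: A=1, F=2, B=3, C=4, E=5.
Ballot type 1 (peak A at position 1): ranking walks positions 1-2-3-4-5, expanding outward from the peak — single-peaked.
Ballot type 2 (peak C at position 4): ranking walks positions 4-3-2-1-5, expanding outward from the peak — single-peaked.
Ballot type 3 (peak C at position 4): ranking walks positions 4-5-3-2-1, expanding outward from the peak — single-peaked.
Ballot type 4 (peak E at position 5): ranking walks positions 5-4-3-2-1, expanding outward from the peak — single-peaked.
Ballot type 5 (peak F at position 2): ranking walks positions 2-1-3-4-5, expanding outward from the peak — single-peaked.
Every ranking is single-peaked on this axis.

yes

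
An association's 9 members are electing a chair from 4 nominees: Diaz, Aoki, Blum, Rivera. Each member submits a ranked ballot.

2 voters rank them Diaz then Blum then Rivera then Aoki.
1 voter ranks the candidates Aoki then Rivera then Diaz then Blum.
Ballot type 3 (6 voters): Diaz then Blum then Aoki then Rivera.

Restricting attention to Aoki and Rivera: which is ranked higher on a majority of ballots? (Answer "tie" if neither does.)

Aoki

Ballots ranking Aoki above Rivera: 1 + 6 = 7.
Ballots ranking Rivera above Aoki: 9 − 7 = 2.
Aoki wins the head-to-head 7–2.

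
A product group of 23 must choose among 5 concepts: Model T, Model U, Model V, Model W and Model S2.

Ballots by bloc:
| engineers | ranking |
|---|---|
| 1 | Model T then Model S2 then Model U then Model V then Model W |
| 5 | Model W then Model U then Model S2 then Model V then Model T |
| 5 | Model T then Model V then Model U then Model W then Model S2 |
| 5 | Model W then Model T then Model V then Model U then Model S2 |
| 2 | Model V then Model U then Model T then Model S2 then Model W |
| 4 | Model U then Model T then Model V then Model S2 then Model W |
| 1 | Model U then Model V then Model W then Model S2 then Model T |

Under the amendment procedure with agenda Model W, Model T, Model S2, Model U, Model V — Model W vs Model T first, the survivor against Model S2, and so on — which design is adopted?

Round 1: Model W vs Model T — 11–12, Model T advances.
Round 2: Model T vs Model S2 — 17–6, Model T advances.
Round 3: Model T vs Model U — 11–12, Model U advances.
Round 4: Model U vs Model V — 11–12, Model V advances.
The agenda winner is Model V.

Model V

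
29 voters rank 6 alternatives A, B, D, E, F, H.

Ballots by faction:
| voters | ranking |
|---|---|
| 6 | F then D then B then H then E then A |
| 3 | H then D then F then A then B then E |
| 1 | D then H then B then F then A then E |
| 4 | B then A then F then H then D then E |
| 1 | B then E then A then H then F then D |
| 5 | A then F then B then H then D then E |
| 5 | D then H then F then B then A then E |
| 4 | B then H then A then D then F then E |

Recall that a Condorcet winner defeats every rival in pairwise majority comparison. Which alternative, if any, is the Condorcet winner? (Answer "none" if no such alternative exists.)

Check each pair by majority over 29 ballots:
A–B: B 21–8.
A vs D: D wins 15–14.
A vs E: A, 22–7.
A vs F: F, 15–14.
A vs H: H, 19–10.
B vs D: D wins 15–14.
B–E: B 29–0.
B–F: F 19–10.
B vs H: B wins 20–9.
D–E: D 28–1.
D–F: F 16–13.
D–H: H 17–12.
E vs F: F, 28–1.
E vs H: H, 28–1.
F vs H: F, 15–14.
F defeats every rival head-to-head and is the Condorcet winner.

F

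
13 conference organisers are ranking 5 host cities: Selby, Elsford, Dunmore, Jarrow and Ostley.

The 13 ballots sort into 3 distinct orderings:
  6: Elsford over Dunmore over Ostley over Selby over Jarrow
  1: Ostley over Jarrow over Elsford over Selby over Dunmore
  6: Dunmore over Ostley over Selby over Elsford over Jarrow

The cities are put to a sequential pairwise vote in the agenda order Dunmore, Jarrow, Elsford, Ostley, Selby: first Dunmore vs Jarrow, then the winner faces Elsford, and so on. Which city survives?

Ostley

Round 1: Dunmore vs Jarrow — 12–1, Dunmore advances.
Round 2: Dunmore vs Elsford — 6–7, Elsford advances.
Round 3: Elsford vs Ostley — 6–7, Ostley advances.
Round 4: Ostley vs Selby — 13–0, Ostley advances.
The agenda winner is Ostley.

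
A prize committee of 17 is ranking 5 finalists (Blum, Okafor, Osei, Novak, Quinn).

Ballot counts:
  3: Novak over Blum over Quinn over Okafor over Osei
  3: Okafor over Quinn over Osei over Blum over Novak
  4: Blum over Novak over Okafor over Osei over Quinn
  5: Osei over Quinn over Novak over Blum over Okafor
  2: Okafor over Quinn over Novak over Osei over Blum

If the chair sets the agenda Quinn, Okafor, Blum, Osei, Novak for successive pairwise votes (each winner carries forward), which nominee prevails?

Novak

Round 1: Quinn vs Okafor — 8–9, Okafor advances.
Round 2: Okafor vs Blum — 5–12, Blum advances.
Round 3: Blum vs Osei — 7–10, Osei advances.
Round 4: Osei vs Novak — 8–9, Novak advances.
Novak survives the agenda.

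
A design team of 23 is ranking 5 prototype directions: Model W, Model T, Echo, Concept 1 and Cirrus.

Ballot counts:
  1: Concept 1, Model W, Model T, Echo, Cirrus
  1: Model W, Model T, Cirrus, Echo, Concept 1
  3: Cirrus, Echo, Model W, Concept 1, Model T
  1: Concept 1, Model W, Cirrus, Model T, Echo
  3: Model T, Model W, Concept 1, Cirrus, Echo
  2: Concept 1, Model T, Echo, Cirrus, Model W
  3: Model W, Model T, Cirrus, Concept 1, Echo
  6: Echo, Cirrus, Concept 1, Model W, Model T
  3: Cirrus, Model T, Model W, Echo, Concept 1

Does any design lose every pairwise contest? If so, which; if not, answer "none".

Head-to-head results (23 engineers):
Model W–Model T: Model W 15–8.
Model W vs Echo: Model W wins 12–11.
Model W vs Concept 1: 1+3+3+3+3 = 13 for Model W, 10 for Concept 1 — Model W by 13–10.
Model W vs Cirrus: Cirrus wins 14–9.
Model T–Echo: Model T 14–9.
Model T vs Concept 1: Model T is ranked higher on 1+3+3+3 = 10 ballots, Concept 1 on 13. Concept 1 wins 13–10.
Model T–Cirrus: Cirrus 13–10.
Echo vs Concept 1: 1+3+6+3 = 13 for Echo, 10 for Concept 1 — Echo by 13–10.
Echo vs Cirrus: Cirrus, 14–9.
Concept 1 vs Cirrus: Cirrus, 16–7.
Each design has at least one pairwise win (Model W beats Model T; Model T beats Echo; Echo beats Concept 1; Concept 1 beats Model T; Cirrus beats Model W) — no Condorcet loser.

none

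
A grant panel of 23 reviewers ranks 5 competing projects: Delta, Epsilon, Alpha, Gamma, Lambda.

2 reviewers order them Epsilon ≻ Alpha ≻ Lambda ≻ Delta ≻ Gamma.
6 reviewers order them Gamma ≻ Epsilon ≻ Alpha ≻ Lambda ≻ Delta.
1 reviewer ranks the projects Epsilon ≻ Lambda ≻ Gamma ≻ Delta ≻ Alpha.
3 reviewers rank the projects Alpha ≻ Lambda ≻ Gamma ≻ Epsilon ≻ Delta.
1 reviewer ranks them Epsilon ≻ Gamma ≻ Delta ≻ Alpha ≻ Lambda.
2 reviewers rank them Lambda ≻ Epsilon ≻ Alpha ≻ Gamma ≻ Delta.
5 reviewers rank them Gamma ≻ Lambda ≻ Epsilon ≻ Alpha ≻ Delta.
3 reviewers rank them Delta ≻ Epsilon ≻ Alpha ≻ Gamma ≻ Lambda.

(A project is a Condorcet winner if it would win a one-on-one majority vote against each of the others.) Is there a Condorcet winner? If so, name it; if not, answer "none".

Pairwise majorities:
Delta vs Epsilon: 3 for Delta, 20 for Epsilon — Epsilon by 20–3.
Delta vs Alpha: Delta is ranked higher on 1+1+3 = 5 ballots, Alpha on 18. Alpha wins 18–5.
Delta vs Gamma: 5 to 18, Gamma.
Delta vs Lambda: Delta is ranked higher on 1+3 = 4 ballots, Lambda on 19. Lambda wins 19–4.
Epsilon vs Alpha: Epsilon is ranked higher on 20 ballots, Alpha on 3. Epsilon wins 20–3.
Epsilon vs Gamma: Epsilon is ranked higher on 2+1+1+2+3 = 9 ballots, Gamma on 14. Gamma wins 14–9.
Epsilon vs Lambda: 2+6+1+1+3 = 13 for Epsilon, 10 for Lambda — Epsilon by 13–10.
Alpha vs Gamma: 2+3+2+3 = 10 for Alpha, 13 for Gamma — Gamma by 13–10.
Alpha vs Lambda: Alpha is ranked higher on 2+6+3+1+3 = 15 ballots, Lambda on 8. Alpha wins 15–8.
Gamma vs Lambda: 6+1+5+3 = 15 for Gamma, 8 for Lambda — Gamma by 15–8.
Only Gamma has no losses; Gamma is the Condorcet winner.

Gamma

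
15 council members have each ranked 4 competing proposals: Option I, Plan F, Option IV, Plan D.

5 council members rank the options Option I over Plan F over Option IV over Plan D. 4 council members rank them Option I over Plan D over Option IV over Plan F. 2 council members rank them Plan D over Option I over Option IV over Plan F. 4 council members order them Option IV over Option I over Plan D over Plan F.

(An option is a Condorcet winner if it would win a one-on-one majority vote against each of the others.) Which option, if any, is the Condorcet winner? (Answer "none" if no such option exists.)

Option I

Head-to-head results (15 council members):
Option I vs Plan F: 5+4+2+4 = 15 for Option I, 0 for Plan F — Option I by 15–0.
Option I vs Option IV: 11 to 4, Option I.
Option I vs Plan D: Option I is ranked higher on 5+4+4 = 13 ballots, Plan D on 2. Option I wins 13–2.
Plan F vs Option IV: Plan F preferred on 5 ballots; Option IV wins 10–5.
Plan F vs Plan D: Plan F preferred on 5 ballots; Plan D wins 10–5.
Option IV vs Plan D: Option IV preferred on 5+4 = 9 ballots; Option IV wins 9–6.
Option I wins every pairwise contest, so Option I is the Condorcet winner.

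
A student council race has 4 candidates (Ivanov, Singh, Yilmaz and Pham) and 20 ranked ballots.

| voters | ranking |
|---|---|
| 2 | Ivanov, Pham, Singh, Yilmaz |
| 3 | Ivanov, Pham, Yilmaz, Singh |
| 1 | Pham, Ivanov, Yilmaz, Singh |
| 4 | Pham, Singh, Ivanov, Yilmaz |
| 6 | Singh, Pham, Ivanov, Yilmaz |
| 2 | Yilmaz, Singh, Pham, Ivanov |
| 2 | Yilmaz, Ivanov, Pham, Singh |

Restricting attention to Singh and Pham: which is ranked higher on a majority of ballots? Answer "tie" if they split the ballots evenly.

Pham

Ballots ranking Singh above Pham: 6 + 2 = 8.
Ballots ranking Pham above Singh: 20 − 8 = 12.
Pham wins the head-to-head 12–8.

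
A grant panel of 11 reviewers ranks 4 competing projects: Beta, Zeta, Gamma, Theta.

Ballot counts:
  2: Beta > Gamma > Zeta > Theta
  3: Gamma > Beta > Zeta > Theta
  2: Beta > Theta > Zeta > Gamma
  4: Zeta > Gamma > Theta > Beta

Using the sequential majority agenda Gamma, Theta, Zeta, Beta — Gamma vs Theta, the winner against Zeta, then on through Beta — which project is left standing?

Beta

Round 1: Gamma vs Theta — 9–2, Gamma advances.
Round 2: Gamma vs Zeta — 5–6, Zeta advances.
Round 3: Zeta vs Beta — 4–7, Beta advances.
Beta survives the agenda.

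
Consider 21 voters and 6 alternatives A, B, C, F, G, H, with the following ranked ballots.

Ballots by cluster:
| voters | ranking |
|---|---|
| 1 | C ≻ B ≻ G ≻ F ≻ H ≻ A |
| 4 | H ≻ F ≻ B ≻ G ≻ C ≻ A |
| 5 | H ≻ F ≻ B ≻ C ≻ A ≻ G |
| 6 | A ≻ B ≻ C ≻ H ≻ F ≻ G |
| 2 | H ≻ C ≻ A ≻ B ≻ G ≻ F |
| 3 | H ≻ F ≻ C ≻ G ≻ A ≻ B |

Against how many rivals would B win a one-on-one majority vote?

B against each rival (21 voters):
B vs A: A wins 11–10.
B–C: B 15–6.
B vs F: B preferred on 1+6+2 = 9 ballots; F wins 12–9.
B–G: B 18–3.
B vs H: 1+6 = 7 for B, 14 for H — H by 14–7.
B beats C, G; loses to A, F, H — 2 pairwise wins.

2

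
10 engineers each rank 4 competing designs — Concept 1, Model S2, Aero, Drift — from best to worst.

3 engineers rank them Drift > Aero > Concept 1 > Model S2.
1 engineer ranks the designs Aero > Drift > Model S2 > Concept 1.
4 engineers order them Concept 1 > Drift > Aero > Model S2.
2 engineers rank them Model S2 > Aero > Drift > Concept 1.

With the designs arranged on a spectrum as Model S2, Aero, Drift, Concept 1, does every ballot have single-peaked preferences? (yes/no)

yes

Axis positions: Model S2=1, Aero=2, Drift=3, Concept 1=4.
Group 1 (peak Drift at position 3): ranking walks positions 3-2-4-1, expanding outward from the peak — single-peaked.
Group 2 (peak Aero at position 2): ranking walks positions 2-3-1-4, expanding outward from the peak — single-peaked.
Group 3 (peak Concept 1 at position 4): ranking walks positions 4-3-2-1, expanding outward from the peak — single-peaked.
Group 4 (peak Model S2 at position 1): ranking walks positions 1-2-3-4, expanding outward from the peak — single-peaked.
Every ranking is single-peaked on this axis.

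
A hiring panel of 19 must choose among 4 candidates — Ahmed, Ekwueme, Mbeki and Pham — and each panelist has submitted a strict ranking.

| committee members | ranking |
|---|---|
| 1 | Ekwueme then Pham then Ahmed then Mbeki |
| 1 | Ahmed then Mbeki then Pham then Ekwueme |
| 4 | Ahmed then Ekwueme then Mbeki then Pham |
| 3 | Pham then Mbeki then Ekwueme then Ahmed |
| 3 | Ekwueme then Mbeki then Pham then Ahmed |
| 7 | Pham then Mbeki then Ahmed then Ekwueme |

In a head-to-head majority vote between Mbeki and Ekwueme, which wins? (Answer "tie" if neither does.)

Ballots ranking Mbeki above Ekwueme: 1 + 3 + 7 = 11.
Ballots ranking Ekwueme above Mbeki: 19 − 11 = 8.
Mbeki wins the head-to-head 11–8.

Mbeki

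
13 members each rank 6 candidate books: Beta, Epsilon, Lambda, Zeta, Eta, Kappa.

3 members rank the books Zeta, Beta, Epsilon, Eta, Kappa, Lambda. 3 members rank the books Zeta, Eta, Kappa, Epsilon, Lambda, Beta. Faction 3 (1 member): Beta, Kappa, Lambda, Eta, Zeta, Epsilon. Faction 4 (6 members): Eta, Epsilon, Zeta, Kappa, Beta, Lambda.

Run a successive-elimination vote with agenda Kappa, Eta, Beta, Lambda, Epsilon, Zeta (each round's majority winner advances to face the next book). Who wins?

Round 1: Kappa vs Eta — 1–12, Eta advances.
Round 2: Eta vs Beta — 9–4, Eta advances.
Round 3: Eta vs Lambda — 12–1, Eta advances.
Round 4: Eta vs Epsilon — 10–3, Eta advances.
Round 5: Eta vs Zeta — 7–6, Eta advances.
Eta survives the agenda.

Eta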